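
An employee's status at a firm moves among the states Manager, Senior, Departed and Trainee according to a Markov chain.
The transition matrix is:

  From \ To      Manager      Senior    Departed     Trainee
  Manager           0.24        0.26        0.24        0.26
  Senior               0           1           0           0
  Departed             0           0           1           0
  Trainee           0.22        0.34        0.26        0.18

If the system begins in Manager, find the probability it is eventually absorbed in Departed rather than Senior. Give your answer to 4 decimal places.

0.4671

Let h(s) be the probability of absorption at Departed starting from transient state s. Then h(Departed) = 1 and h(Senior) = 0. By first-step analysis:
h(Manager) = 0.24·h(Manager) + 0.26·0 + 0.24·1 + 0.26·h(Trainee)
h(Trainee) = 0.22·h(Manager) + 0.34·0 + 0.26·1 + 0.18·h(Trainee)
Solving: h(Manager) = 0.4671, h(Trainee) = 0.4424.
Starting from Manager, the probability is 0.4671.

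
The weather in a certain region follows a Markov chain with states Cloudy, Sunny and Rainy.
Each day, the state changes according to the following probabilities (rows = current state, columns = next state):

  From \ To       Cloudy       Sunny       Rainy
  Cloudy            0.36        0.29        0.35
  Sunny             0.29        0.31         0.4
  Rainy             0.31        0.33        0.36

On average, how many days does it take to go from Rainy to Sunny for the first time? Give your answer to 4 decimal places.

Let t(s) be the expected number of days to first reach Sunny from state s, with t(Sunny) = 0. Conditioning on the first day:
t(Cloudy) = 1 + 0.36·t(Cloudy) + 0.35·t(Rainy)
t(Rainy) = 1 + 0.31·t(Cloudy) + 0.36·t(Rainy)
Solving: t(Cloudy) = 3.2879, t(Rainy) = 3.1551.
Expected days from Rainy to Sunny: 3.1551.

3.1551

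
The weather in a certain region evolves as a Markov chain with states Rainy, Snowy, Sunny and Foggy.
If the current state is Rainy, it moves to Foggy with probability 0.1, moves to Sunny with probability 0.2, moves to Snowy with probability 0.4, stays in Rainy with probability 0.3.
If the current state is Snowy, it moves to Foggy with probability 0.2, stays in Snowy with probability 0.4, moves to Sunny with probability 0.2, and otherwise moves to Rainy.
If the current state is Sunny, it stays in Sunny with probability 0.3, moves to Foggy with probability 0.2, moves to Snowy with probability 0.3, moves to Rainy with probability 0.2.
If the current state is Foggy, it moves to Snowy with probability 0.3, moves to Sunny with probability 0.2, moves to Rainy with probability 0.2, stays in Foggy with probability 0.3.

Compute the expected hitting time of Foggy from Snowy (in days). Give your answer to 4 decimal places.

Let t(s) be the expected number of days to first reach Foggy from state s, with t(Foggy) = 0. Conditioning on the first day:
t(Rainy) = 1 + 0.3·t(Rainy) + 0.4·t(Snowy) + 0.2·t(Sunny)
t(Snowy) = 1 + 0.2·t(Rainy) + 0.4·t(Snowy) + 0.2·t(Sunny)
t(Sunny) = 1 + 0.2·t(Rainy) + 0.3·t(Snowy) + 0.3·t(Sunny)
Solving: t(Rainy) = 6.2500, t(Snowy) = 5.6250, t(Sunny) = 5.6250.
Expected days from Snowy to Foggy: 5.6250.

5.6250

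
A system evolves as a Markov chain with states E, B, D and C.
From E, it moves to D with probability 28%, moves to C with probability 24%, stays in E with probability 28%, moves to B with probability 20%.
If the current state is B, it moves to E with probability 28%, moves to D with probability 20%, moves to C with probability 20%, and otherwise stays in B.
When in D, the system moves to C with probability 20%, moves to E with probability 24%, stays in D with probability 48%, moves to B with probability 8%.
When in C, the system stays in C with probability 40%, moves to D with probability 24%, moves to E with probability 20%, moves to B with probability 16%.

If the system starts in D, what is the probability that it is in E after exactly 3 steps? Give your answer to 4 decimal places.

0.2456

Propagate the distribution vector 3 steps from D.
After 0 steps: (0.0000, 0.0000, 1.0000, 0.0000)
After 1 step: (0.2400, 0.0800, 0.4800, 0.2000)
After 2 steps: (0.2448, 0.1440, 0.3616, 0.2496)
After 3 steps: (0.2456, 0.1639, 0.3308, 0.2597)
P(in E after 3 steps) = 0.2456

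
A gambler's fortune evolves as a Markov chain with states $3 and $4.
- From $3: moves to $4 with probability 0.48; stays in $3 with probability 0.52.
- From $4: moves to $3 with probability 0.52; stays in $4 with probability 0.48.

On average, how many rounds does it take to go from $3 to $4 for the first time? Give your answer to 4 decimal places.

Let t(s) be the expected number of rounds to first reach $4 from state s, with t($4) = 0. Conditioning on the first round:
t($3) = 1 + 0.52·t($3)
Solving: t($3) = 2.0833.
Expected rounds from $3 to $4: 2.0833.

2.0833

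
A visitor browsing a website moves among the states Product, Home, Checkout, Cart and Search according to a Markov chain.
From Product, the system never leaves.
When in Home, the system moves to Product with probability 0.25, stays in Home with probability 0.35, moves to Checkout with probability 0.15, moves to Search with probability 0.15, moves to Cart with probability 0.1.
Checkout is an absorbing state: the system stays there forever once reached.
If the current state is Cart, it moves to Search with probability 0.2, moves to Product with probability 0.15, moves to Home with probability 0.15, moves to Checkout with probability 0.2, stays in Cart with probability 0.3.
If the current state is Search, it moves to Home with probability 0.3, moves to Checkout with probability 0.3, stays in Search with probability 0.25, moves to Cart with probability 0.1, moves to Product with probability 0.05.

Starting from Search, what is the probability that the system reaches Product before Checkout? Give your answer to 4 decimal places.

0.3336

Let h(s) be the probability of absorption at Product starting from transient state s. Then h(Product) = 1 and h(Checkout) = 0. By first-step analysis:
h(Home) = 0.25·1 + 0.35·h(Home) + 0.15·0 + 0.1·h(Cart) + 0.15·h(Search)
h(Cart) = 0.15·1 + 0.15·h(Home) + 0.2·0 + 0.3·h(Cart) + 0.2·h(Search)
h(Search) = 0.05·1 + 0.3·h(Home) + 0.3·0 + 0.1·h(Cart) + 0.25·h(Search)
Solving: h(Home) = 0.5266, h(Cart) = 0.4225, h(Search) = 0.3336.
Starting from Search, the probability is 0.3336.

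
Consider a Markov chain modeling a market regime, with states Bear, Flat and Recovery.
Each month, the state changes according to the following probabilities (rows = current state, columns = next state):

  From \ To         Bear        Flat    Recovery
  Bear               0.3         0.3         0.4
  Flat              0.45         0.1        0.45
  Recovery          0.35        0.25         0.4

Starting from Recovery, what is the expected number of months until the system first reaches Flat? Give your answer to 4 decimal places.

3.7500

Let t(s) be the expected number of months to first reach Flat from state s, with t(Flat) = 0. Conditioning on the first month:
t(Bear) = 1 + 0.3·t(Bear) + 0.4·t(Recovery)
t(Recovery) = 1 + 0.35·t(Bear) + 0.4·t(Recovery)
Solving: t(Bear) = 3.5714, t(Recovery) = 3.7500.
Expected months from Recovery to Flat: 3.7500.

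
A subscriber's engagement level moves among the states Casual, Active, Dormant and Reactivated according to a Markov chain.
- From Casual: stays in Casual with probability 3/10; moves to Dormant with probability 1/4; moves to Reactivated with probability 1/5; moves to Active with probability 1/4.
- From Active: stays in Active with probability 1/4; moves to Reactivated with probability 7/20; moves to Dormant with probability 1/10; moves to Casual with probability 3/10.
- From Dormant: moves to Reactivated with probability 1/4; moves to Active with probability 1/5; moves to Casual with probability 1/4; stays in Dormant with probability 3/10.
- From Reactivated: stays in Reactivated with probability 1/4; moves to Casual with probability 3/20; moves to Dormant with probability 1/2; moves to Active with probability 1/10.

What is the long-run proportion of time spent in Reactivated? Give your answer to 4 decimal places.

Let the stationary distribution be π with π = πP and π_1 + π_2 + π_3 + π_4 = 1.
π_1 = 0.3·π_1 + 0.3·π_2 + 0.25·π_3 + 0.15·π_4
π_2 = 0.25·π_1 + 0.25·π_2 + 0.2·π_3 + 0.1·π_4
π_3 = 0.25·π_1 + 0.1·π_2 + 0.3·π_3 + 0.5·π_4
Solving with the normalization constraint gives π = (0.2464, 0.1964, 0.2999, 0.2573).
So the stationary probability of Reactivated is 0.2573.

0.2573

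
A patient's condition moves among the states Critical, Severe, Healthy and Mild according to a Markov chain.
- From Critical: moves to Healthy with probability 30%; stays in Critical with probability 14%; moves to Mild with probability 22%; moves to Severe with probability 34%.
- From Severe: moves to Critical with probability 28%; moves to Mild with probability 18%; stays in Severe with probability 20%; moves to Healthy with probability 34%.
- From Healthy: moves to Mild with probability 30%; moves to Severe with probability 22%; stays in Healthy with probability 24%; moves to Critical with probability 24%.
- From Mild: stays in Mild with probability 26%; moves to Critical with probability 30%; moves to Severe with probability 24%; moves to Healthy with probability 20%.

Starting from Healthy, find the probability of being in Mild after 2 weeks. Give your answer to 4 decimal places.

0.2424

Propagate the distribution vector 2 weeks from Healthy.
After 0 weeks: (0.0000, 0.0000, 1.0000, 0.0000)
After 1 week: (0.2400, 0.2200, 0.2400, 0.3000)
After 2 weeks: (0.2428, 0.2504, 0.2644, 0.2424)
P(in Mild after 2 weeks) = 0.2424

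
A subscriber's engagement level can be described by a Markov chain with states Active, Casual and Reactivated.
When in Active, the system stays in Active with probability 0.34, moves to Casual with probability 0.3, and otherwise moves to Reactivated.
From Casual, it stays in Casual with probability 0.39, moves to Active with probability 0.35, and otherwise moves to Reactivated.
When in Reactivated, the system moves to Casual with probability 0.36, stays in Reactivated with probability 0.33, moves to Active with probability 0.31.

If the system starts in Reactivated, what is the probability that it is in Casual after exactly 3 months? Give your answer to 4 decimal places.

0.3505

Propagate the distribution vector 3 months from Reactivated.
After 0 months: (0.0000, 0.0000, 1.0000)
After 1 month: (0.3100, 0.3600, 0.3300)
After 2 months: (0.3337, 0.3522, 0.3141)
After 3 months: (0.3341, 0.3505, 0.3154)
P(in Casual after 3 months) = 0.3505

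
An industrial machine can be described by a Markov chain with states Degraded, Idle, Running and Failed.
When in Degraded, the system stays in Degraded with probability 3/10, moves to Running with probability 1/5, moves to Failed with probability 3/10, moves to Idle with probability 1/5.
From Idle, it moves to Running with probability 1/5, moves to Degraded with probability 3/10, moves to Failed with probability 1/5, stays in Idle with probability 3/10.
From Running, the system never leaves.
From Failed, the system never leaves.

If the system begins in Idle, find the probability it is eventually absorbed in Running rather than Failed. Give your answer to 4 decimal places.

Let h(s) be the probability of absorption at Running starting from transient state s. Then h(Running) = 1 and h(Failed) = 0. By first-step analysis:
h(Degraded) = 0.3·h(Degraded) + 0.2·h(Idle) + 0.2·1 + 0.3·0
h(Idle) = 0.3·h(Degraded) + 0.3·h(Idle) + 0.2·1 + 0.2·0
Solving: h(Degraded) = 0.4186, h(Idle) = 0.4651.
Starting from Idle, the probability is 0.4651.

0.4651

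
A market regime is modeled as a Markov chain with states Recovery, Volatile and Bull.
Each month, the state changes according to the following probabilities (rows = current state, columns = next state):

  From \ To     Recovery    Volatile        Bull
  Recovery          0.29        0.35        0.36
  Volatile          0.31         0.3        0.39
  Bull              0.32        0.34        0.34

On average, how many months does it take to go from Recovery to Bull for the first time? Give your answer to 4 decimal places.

Let t(s) be the expected number of months to first reach Bull from state s, with t(Bull) = 0. Conditioning on the first month:
t(Recovery) = 1 + 0.29·t(Recovery) + 0.35·t(Volatile)
t(Volatile) = 1 + 0.31·t(Recovery) + 0.3·t(Volatile)
Solving: t(Recovery) = 2.7027, t(Volatile) = 2.6255.
Expected months from Recovery to Bull: 2.7027.

2.7027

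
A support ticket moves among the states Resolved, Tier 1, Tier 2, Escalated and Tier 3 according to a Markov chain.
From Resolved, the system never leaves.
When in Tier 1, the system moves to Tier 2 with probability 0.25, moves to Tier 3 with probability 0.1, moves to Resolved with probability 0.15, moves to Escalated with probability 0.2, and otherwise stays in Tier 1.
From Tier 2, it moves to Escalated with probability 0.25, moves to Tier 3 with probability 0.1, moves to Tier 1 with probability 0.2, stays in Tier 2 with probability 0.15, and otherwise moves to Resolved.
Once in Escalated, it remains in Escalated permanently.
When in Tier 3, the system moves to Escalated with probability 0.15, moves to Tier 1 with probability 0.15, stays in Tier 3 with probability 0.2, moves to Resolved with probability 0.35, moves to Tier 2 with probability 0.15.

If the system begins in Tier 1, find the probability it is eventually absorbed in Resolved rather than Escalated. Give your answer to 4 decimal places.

0.4994

Let h(s) be the probability of absorption at Resolved starting from transient state s. Then h(Resolved) = 1 and h(Escalated) = 0. By first-step analysis:
h(Tier 1) = 0.15·1 + 0.3·h(Tier 1) + 0.25·h(Tier 2) + 0.2·0 + 0.1·h(Tier 3)
h(Tier 2) = 0.3·1 + 0.2·h(Tier 1) + 0.15·h(Tier 2) + 0.25·0 + 0.1·h(Tier 3)
h(Tier 3) = 0.35·1 + 0.15·h(Tier 1) + 0.15·h(Tier 2) + 0.15·0 + 0.2·h(Tier 3)
Solving: h(Tier 1) = 0.4994, h(Tier 2) = 0.5450, h(Tier 3) = 0.6333.
Starting from Tier 1, the probability is 0.4994.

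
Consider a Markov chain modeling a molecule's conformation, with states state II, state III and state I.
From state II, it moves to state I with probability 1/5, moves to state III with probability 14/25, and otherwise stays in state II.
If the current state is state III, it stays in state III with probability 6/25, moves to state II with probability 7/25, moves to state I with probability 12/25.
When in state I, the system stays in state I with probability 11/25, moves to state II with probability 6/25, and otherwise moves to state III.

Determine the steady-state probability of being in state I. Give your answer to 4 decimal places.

Let the stationary distribution be π with π = πP and π_1 + π_2 + π_3 = 1.
π_1 = 0.24·π_1 + 0.28·π_2 + 0.24·π_3
π_2 = 0.56·π_1 + 0.24·π_2 + 0.32·π_3
Solving with the normalization constraint gives π = (0.2541, 0.3528, 0.3931).
So the stationary probability of state I is 0.3931.

0.3931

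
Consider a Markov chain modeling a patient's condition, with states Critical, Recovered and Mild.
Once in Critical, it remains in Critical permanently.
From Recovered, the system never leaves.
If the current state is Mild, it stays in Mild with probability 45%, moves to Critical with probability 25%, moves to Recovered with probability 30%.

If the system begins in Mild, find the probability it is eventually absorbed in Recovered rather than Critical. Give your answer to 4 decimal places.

Let h(s) be the probability of absorption at Recovered starting from transient state s. Then h(Recovered) = 1 and h(Critical) = 0. By first-step analysis:
h(Mild) = 0.25·0 + 0.3·1 + 0.45·h(Mild)
Solving: h(Mild) = 0.5455.
Starting from Mild, the probability is 0.5455.

0.5455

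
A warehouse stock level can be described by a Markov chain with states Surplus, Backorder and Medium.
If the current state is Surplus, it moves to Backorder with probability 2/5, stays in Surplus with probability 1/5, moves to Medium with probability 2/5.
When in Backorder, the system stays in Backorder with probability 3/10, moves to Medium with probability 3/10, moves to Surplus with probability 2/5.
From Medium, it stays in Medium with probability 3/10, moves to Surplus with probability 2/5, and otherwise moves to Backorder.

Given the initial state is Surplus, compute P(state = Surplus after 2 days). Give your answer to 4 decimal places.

Sum over the intermediate state after 1 day:
P = P(Surplus→Surplus)·P(Surplus→Surplus) + P(Surplus→Backorder)·P(Backorder→Surplus) + P(Surplus→Medium)·P(Medium→Surplus)
  = 0.2×0.2 + 0.4×0.4 + 0.4×0.4
  = 0.0400 + 0.1600 + 0.1600 = 0.3600

0.3600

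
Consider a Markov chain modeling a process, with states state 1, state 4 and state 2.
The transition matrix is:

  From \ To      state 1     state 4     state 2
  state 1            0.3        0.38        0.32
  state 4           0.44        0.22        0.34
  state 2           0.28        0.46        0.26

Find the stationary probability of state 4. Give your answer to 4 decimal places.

0.3489

Let the stationary distribution be π with π = πP and π_1 + π_2 + π_3 = 1.
π_1 = 0.3·π_1 + 0.44·π_2 + 0.28·π_3
π_2 = 0.38·π_1 + 0.22·π_2 + 0.46·π_3
Solving with the normalization constraint gives π = (0.3427, 0.3489, 0.3085).
So the stationary probability of state 4 is 0.3489.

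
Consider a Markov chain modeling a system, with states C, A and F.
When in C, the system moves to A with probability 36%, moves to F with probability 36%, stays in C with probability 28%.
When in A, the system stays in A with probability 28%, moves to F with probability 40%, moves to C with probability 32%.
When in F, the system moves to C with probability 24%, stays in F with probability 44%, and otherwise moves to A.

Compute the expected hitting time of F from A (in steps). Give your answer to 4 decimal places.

2.5794

Let t(s) be the expected number of steps to first reach F from state s, with t(F) = 0. Conditioning on the first step:
t(C) = 1 + 0.28·t(C) + 0.36·t(A)
t(A) = 1 + 0.32·t(C) + 0.28·t(A)
Solving: t(C) = 2.6786, t(A) = 2.5794.
Expected steps from A to F: 2.5794.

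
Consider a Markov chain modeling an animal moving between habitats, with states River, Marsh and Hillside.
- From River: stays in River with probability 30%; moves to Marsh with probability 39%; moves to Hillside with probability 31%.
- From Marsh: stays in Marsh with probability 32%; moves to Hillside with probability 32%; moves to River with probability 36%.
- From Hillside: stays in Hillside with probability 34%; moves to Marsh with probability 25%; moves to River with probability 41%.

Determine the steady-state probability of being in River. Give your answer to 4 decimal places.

Let the stationary distribution be π with π = πP and π_1 + π_2 + π_3 = 1.
π_1 = 0.3·π_1 + 0.36·π_2 + 0.41·π_3
π_2 = 0.39·π_1 + 0.32·π_2 + 0.25·π_3
Solving with the normalization constraint gives π = (0.3549, 0.3222, 0.3229).
So the stationary probability of River is 0.3549.

0.3549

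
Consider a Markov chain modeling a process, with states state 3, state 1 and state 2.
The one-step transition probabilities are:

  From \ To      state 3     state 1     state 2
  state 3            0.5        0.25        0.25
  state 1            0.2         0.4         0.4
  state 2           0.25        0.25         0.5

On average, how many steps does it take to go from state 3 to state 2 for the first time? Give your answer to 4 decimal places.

Let t(s) be the expected number of steps to first reach state 2 from state s, with t(state 2) = 0. Conditioning on the first step:
t(state 3) = 1 + 0.5·t(state 3) + 0.25·t(state 1)
t(state 1) = 1 + 0.2·t(state 3) + 0.4·t(state 1)
Solving: t(state 3) = 3.4000, t(state 1) = 2.8000.
Expected steps from state 3 to state 2: 3.4000.

3.4000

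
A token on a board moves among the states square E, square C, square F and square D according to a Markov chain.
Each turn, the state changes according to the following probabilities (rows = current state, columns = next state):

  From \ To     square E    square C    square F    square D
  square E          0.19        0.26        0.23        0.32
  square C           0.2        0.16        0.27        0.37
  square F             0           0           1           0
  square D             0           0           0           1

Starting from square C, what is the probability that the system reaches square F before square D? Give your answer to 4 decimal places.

0.4212

Let h(s) be the probability of absorption at square F starting from transient state s. Then h(square F) = 1 and h(square D) = 0. By first-step analysis:
h(square E) = 0.19·h(square E) + 0.26·h(square C) + 0.23·1 + 0.32·0
h(square C) = 0.2·h(square E) + 0.16·h(square C) + 0.27·1 + 0.37·0
Solving: h(square E) = 0.4192, h(square C) = 0.4212.
Starting from square C, the probability is 0.4212.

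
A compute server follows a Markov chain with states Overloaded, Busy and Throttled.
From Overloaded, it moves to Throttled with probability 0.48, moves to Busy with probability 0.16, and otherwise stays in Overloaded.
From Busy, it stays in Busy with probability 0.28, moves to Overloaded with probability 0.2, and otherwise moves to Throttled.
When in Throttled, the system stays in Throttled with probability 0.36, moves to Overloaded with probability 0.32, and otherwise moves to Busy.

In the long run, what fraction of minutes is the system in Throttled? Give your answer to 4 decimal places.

Let the stationary distribution be π with π = πP and π_1 + π_2 + π_3 = 1.
π_1 = 0.36·π_1 + 0.2·π_2 + 0.32·π_3
π_2 = 0.16·π_1 + 0.28·π_2 + 0.32·π_3
Solving with the normalization constraint gives π = (0.3007, 0.2614, 0.4379).
So the stationary probability of Throttled is 0.4379.

0.4379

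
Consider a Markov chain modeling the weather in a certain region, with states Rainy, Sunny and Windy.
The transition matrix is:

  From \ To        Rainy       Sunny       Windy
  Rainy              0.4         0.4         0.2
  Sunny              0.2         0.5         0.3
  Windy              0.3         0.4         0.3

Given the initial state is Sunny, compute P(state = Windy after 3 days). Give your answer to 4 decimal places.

Propagate the distribution vector 3 days from Sunny.
After 0 days: (0.0000, 1.0000, 0.0000)
After 1 day: (0.2000, 0.5000, 0.3000)
After 2 days: (0.2700, 0.4500, 0.2800)
After 3 days: (0.2820, 0.4450, 0.2730)
P(in Windy after 3 days) = 0.2730

0.2730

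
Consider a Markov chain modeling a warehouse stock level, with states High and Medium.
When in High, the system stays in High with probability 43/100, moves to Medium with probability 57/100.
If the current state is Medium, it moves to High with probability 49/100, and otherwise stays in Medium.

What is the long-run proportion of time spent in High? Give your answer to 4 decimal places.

Let the stationary distribution be π with π = πP and π_1 + π_2 = 1.
π_1 = 0.43·π_1 + 0.49·π_2
Solving with the normalization constraint gives π = (0.4623, 0.5377).
So the stationary probability of High is 0.4623.

0.4623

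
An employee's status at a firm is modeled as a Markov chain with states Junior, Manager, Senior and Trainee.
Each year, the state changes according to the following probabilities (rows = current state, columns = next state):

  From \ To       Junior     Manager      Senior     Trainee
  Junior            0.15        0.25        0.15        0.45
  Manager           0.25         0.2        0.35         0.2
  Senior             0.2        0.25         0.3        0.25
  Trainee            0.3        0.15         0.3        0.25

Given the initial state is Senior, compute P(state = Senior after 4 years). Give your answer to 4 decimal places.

0.2765

Propagate the distribution vector 4 years from Senior.
After 0 years: (0.0000, 0.0000, 1.0000, 0.0000)
After 1 year: (0.2000, 0.2500, 0.3000, 0.2500)
After 2 years: (0.2275, 0.2125, 0.2825, 0.2775)
After 3 years: (0.2270, 0.2116, 0.2765, 0.2849)
After 4 years: (0.2277, 0.2109, 0.2765, 0.2848)
P(in Senior after 4 years) = 0.2765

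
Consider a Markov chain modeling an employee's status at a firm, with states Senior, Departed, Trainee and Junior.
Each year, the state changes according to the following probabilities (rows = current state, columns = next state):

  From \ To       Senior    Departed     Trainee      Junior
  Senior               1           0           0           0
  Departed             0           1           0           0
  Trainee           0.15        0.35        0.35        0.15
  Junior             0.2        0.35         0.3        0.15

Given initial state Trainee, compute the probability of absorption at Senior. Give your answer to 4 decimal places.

Let h(s) be the probability of absorption at Senior starting from transient state s. Then h(Senior) = 1 and h(Departed) = 0. By first-step analysis:
h(Trainee) = 0.15·1 + 0.35·0 + 0.35·h(Trainee) + 0.15·h(Junior)
h(Junior) = 0.2·1 + 0.35·0 + 0.3·h(Trainee) + 0.15·h(Junior)
Solving: h(Trainee) = 0.3103, h(Junior) = 0.3448.
Starting from Trainee, the probability is 0.3103.

0.3103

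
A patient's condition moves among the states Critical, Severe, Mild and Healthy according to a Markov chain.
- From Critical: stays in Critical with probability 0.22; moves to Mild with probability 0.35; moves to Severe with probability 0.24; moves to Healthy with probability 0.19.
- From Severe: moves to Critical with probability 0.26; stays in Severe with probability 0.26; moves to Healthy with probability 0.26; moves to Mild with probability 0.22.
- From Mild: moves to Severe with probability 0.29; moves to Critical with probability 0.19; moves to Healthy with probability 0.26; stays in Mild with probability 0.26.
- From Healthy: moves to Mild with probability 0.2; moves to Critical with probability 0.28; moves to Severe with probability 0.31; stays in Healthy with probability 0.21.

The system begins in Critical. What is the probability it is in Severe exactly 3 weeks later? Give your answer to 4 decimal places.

Propagate the distribution vector 3 weeks from Critical.
After 0 weeks: (1.0000, 0.0000, 0.0000, 0.0000)
After 1 week: (0.2200, 0.2400, 0.3500, 0.1900)
After 2 weeks: (0.2305, 0.2756, 0.2588, 0.2351)
After 3 weeks: (0.2374, 0.2749, 0.2556, 0.2321)
P(in Severe after 3 weeks) = 0.2749

0.2749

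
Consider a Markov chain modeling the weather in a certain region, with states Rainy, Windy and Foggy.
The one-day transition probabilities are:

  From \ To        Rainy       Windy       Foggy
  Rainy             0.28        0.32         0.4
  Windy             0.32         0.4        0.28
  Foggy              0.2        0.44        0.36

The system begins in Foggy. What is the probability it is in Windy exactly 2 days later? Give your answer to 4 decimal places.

0.3984

Sum over the intermediate state after 1 day:
P = P(Foggy→Rainy)·P(Rainy→Windy) + P(Foggy→Windy)·P(Windy→Windy) + P(Foggy→Foggy)·P(Foggy→Windy)
  = 0.2×0.32 + 0.44×0.4 + 0.36×0.44
  = 0.0640 + 0.1760 + 0.1584 = 0.3984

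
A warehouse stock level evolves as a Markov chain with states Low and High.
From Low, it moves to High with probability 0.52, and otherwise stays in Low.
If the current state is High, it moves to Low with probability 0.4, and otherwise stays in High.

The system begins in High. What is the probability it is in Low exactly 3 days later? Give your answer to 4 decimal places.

0.4346

Propagate the distribution vector 3 days from High.
After 0 days: (0.0000, 1.0000)
After 1 day: (0.4000, 0.6000)
After 2 days: (0.4320, 0.5680)
After 3 days: (0.4346, 0.5654)
P(in Low after 3 days) = 0.4346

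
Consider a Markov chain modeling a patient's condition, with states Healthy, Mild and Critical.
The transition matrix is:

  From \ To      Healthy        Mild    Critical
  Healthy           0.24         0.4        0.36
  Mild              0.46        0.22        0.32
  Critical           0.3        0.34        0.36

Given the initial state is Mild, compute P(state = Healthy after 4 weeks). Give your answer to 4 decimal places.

Propagate the distribution vector 4 weeks from Mild.
After 0 weeks: (0.0000, 1.0000, 0.0000)
After 1 week: (0.4600, 0.2200, 0.3200)
After 2 weeks: (0.3076, 0.3412, 0.3512)
After 3 weeks: (0.3361, 0.3175, 0.3464)
After 4 weeks: (0.3306, 0.3221, 0.3473)
P(in Healthy after 4 weeks) = 0.3306

0.3306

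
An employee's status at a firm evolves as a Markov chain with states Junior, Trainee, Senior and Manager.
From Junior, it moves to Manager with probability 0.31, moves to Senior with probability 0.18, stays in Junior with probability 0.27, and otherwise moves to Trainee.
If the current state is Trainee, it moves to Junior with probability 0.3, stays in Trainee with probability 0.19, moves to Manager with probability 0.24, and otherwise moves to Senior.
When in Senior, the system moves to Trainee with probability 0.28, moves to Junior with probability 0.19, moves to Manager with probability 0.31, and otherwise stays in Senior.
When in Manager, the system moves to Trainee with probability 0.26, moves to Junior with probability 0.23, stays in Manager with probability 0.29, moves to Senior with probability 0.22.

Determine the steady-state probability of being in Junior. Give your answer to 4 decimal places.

Let the stationary distribution be π with π = πP and π_1 + π_2 + π_3 + π_4 = 1.
π_1 = 0.27·π_1 + 0.3·π_2 + 0.19·π_3 + 0.23·π_4
π_2 = 0.24·π_1 + 0.19·π_2 + 0.28·π_3 + 0.26·π_4
π_3 = 0.18·π_1 + 0.27·π_2 + 0.22·π_3 + 0.22·π_4
Solving with the normalization constraint gives π = (0.2480, 0.2425, 0.2222, 0.2873).
So the stationary probability of Junior is 0.2480.

0.2480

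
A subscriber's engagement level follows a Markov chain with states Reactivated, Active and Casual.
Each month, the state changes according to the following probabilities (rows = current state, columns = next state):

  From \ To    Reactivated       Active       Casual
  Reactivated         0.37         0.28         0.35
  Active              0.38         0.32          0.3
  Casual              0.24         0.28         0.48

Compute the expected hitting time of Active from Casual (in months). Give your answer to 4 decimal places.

Let t(s) be the expected number of months to first reach Active from state s, with t(Active) = 0. Conditioning on the first month:
t(Reactivated) = 1 + 0.37·t(Reactivated) + 0.35·t(Casual)
t(Casual) = 1 + 0.24·t(Reactivated) + 0.48·t(Casual)
Solving: t(Reactivated) = 3.5714, t(Casual) = 3.5714.
Expected months from Casual to Active: 3.5714.

3.5714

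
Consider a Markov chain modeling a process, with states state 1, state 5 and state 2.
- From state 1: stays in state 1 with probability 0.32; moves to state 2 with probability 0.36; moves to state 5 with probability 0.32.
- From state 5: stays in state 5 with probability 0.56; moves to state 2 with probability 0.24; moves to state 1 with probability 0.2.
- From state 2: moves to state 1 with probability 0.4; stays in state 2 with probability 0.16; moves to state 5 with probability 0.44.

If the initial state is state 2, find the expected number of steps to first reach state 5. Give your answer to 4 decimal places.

Let t(s) be the expected number of steps to first reach state 5 from state s, with t(state 5) = 0. Conditioning on the first step:
t(state 1) = 1 + 0.32·t(state 1) + 0.36·t(state 2)
t(state 2) = 1 + 0.4·t(state 1) + 0.16·t(state 2)
Solving: t(state 1) = 2.8090, t(state 2) = 2.5281.
Expected steps from state 2 to state 5: 2.5281.

2.5281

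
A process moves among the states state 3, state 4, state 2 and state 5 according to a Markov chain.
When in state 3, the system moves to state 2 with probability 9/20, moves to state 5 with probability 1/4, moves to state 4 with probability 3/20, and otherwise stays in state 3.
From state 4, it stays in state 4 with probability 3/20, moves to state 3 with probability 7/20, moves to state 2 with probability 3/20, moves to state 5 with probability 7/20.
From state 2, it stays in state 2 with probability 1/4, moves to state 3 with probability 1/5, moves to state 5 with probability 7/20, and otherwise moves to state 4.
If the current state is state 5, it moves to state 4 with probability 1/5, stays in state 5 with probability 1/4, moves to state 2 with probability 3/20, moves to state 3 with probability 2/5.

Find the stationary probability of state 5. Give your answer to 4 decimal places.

Let the stationary distribution be π with π = πP and π_1 + π_2 + π_3 + π_4 = 1.
π_1 = 0.15·π_1 + 0.35·π_2 + 0.2·π_3 + 0.4·π_4
π_2 = 0.15·π_1 + 0.15·π_2 + 0.2·π_3 + 0.2·π_4
π_3 = 0.45·π_1 + 0.15·π_2 + 0.25·π_3 + 0.15·π_4
Solving with the normalization constraint gives π = (0.2717, 0.1775, 0.2572, 0.2935).
So the stationary probability of state 5 is 0.2935.

0.2935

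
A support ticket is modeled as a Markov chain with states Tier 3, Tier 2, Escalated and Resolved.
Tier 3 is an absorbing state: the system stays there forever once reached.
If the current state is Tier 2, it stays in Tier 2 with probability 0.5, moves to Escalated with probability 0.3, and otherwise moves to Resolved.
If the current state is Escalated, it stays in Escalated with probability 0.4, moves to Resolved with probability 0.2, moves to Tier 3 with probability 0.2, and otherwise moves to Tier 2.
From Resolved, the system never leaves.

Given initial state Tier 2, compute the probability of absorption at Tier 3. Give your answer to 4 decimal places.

Let h(s) be the probability of absorption at Tier 3 starting from transient state s. Then h(Tier 3) = 1 and h(Resolved) = 0. By first-step analysis:
h(Tier 2) = 0.5·h(Tier 2) + 0.3·h(Escalated) + 0.2·0
h(Escalated) = 0.2·1 + 0.2·h(Tier 2) + 0.4·h(Escalated) + 0.2·0
Solving: h(Tier 2) = 0.2500, h(Escalated) = 0.4167.
Starting from Tier 2, the probability is 0.2500.

0.2500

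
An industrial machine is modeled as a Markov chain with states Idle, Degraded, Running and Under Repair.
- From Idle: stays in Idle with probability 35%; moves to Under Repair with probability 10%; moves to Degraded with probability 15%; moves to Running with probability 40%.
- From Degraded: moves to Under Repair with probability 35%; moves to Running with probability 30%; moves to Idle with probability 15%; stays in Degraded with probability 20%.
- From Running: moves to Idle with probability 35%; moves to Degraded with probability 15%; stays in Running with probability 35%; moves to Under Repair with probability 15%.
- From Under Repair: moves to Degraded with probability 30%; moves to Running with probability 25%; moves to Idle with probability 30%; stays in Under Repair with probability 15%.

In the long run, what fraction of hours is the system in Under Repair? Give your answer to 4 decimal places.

Let the stationary distribution be π with π = πP and π_1 + π_2 + π_3 + π_4 = 1.
π_1 = 0.35·π_1 + 0.15·π_2 + 0.35·π_3 + 0.3·π_4
π_2 = 0.15·π_1 + 0.2·π_2 + 0.15·π_3 + 0.3·π_4
π_3 = 0.4·π_1 + 0.3·π_2 + 0.35·π_3 + 0.25·π_4
Solving with the normalization constraint gives π = (0.3044, 0.1850, 0.3388, 0.1718).
So the stationary probability of Under Repair is 0.1718.

0.1718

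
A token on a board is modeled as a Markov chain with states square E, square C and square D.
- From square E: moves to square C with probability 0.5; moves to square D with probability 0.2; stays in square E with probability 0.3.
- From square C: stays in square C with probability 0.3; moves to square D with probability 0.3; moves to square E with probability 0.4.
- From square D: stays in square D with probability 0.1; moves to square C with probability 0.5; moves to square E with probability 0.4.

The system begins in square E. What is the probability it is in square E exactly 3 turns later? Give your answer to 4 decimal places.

Propagate the distribution vector 3 turns from square E.
After 0 turns: (1.0000, 0.0000, 0.0000)
After 1 turn: (0.3000, 0.5000, 0.2000)
After 2 turns: (0.3700, 0.4000, 0.2300)
After 3 turns: (0.3630, 0.4200, 0.2170)
P(in square E after 3 turns) = 0.3630

0.3630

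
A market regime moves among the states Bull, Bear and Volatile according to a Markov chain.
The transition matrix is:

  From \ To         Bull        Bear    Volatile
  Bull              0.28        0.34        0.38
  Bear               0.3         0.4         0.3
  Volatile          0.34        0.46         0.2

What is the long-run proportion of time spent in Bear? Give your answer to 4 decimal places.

0.3994

Let the stationary distribution be π with π = πP and π_1 + π_2 + π_3 = 1.
π_1 = 0.28·π_1 + 0.3·π_2 + 0.34·π_3
π_2 = 0.34·π_1 + 0.4·π_2 + 0.46·π_3
Solving with the normalization constraint gives π = (0.3057, 0.3994, 0.2950).
So the stationary probability of Bear is 0.3994.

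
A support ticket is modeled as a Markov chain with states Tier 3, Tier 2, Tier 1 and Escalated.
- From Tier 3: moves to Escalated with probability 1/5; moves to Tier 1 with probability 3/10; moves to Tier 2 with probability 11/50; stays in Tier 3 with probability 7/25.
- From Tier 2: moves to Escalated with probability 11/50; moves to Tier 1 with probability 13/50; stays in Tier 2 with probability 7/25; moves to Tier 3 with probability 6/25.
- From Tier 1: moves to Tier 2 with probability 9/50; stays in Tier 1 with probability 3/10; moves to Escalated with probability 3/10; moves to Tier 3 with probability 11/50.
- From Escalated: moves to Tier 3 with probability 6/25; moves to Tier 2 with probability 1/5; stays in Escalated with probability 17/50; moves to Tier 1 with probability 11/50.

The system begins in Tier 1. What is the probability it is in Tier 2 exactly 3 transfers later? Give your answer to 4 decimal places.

Propagate the distribution vector 3 transfers from Tier 1.
After 0 transfers: (0.0000, 0.0000, 1.0000, 0.0000)
After 1 transfer: (0.2200, 0.1800, 0.3000, 0.3000)
After 2 transfers: (0.2428, 0.2128, 0.2688, 0.2756)
After 3 transfers: (0.2443, 0.2165, 0.2694, 0.2697)
P(in Tier 2 after 3 transfers) = 0.2165

0.2165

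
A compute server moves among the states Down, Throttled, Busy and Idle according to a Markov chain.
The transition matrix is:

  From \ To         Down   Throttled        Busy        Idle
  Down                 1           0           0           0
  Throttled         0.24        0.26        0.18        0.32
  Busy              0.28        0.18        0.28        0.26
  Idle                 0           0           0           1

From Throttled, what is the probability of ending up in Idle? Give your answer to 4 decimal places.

Let h(s) be the probability of absorption at Idle starting from transient state s. Then h(Idle) = 1 and h(Down) = 0. By first-step analysis:
h(Throttled) = 0.24·0 + 0.26·h(Throttled) + 0.18·h(Busy) + 0.32·1
h(Busy) = 0.28·0 + 0.18·h(Throttled) + 0.28·h(Busy) + 0.26·1
Solving: h(Throttled) = 0.5540, h(Busy) = 0.4996.
Starting from Throttled, the probability is 0.5540.

0.5540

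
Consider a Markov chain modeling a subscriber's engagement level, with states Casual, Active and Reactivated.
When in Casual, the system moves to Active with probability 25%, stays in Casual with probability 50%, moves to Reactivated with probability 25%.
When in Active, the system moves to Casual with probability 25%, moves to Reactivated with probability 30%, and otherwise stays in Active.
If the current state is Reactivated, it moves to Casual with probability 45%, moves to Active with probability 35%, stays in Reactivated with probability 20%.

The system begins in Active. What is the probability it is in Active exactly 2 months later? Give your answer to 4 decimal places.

0.3700

Sum over the intermediate state after 1 month:
P = P(Active→Casual)·P(Casual→Active) + P(Active→Active)·P(Active→Active) + P(Active→Reactivated)·P(Reactivated→Active)
  = 0.25×0.25 + 0.45×0.45 + 0.3×0.35
  = 0.0625 + 0.2025 + 0.1050 = 0.3700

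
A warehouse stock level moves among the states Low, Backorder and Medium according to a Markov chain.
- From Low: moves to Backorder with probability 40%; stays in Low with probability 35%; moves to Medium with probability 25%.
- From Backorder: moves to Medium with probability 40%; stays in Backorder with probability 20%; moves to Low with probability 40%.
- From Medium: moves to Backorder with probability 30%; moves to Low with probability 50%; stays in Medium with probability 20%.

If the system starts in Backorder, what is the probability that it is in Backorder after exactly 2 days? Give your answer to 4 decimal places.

0.3200

Sum over the intermediate state after 1 day:
P = P(Backorder→Low)·P(Low→Backorder) + P(Backorder→Backorder)·P(Backorder→Backorder) + P(Backorder→Medium)·P(Medium→Backorder)
  = 0.4×0.4 + 0.2×0.2 + 0.4×0.3
  = 0.1600 + 0.0400 + 0.1200 = 0.3200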